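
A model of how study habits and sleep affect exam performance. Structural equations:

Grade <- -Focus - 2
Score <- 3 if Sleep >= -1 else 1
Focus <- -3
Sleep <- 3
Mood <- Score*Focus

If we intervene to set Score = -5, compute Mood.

15

The intervention breaks the incoming arrows to Score: Score <- 3 if Sleep >= -1 else 1 no longer applies, and Score = -5.
Mood = Score*Focus  [with Score=-5, Focus=-3]  = 15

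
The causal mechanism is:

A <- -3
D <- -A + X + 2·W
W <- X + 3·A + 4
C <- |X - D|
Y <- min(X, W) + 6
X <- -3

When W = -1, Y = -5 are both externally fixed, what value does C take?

1

The joint intervention fixes W = -1, Y = -5, removing each variable's own equation.
D = -A + X + 2·W  [with A=-3, X=-3, W=-1]  = -2
C = |X - D|  [with X=-3, D=-2]  = 1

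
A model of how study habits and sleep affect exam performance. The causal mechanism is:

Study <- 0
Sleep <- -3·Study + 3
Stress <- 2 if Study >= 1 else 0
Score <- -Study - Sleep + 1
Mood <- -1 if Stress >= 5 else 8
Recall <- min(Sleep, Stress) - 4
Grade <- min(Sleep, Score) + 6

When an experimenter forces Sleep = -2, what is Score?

3

Under do(Sleep=-2), the mechanism Sleep <- -3·Study + 3 is discarded; Sleep is fixed at -2.
Score = -Study - Sleep + 1  [with Study=0, Sleep=-2]  = 3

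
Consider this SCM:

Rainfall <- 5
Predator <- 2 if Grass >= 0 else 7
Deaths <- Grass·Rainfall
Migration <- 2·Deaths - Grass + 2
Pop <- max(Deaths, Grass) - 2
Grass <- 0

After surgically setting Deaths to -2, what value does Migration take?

-2

Intervening sets Deaths = -2 and removes its equation (Deaths <- Grass·Rainfall).
Migration = 2·Deaths - Grass + 2  [with Deaths=-2, Grass=0]  = -2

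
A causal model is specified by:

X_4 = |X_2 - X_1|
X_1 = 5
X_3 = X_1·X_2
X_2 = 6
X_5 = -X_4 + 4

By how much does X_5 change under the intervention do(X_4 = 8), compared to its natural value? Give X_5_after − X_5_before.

-7

Intervening sets X_4 = 8 and removes its equation (X_4 = |X_2 - X_1|).
X_5 = -X_4 + 4  [with X_4=8]  = -4
Without intervention: X_4 = |X_2 - X_1|  [with X_2=6, X_1=5]  = 1; X_5 = -X_4 + 4  [with X_4=1]  = 3.
Change = -4 − 3 = -7.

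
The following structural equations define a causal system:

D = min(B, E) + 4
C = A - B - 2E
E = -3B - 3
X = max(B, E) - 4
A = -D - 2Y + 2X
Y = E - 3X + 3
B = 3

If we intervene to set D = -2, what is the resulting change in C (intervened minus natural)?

Under do(D=-2), the mechanism D = min(B, E) + 4 is discarded; D is fixed at -2.
E = -3B - 3  [with B=3]  = -12
X = max(B, E) - 4  [with B=3, E=-12]  = -1
Y = E - 3X + 3  [with E=-12, X=-1]  = -6
A = -D - 2Y + 2X  [with D=-2, Y=-6, X=-1]  = 12
C = A - B - 2E  [with A=12, B=3, E=-12]  = 33
Without intervention: E = -3B - 3  [with B=3]  = -12; X = max(B, E) - 4  [with B=3, E=-12]  = -1; Y = E - 3X + 3  [with E=-12, X=-1]  = -6; D = min(B, E) + 4  [with B=3, E=-12]  = -8; A = -D - 2Y + 2X  [with D=-8, Y=-6, X=-1]  = 18; C = A - B - 2E  [with A=18, B=3, E=-12]  = 39.
Change = 33 − 39 = -6.

-6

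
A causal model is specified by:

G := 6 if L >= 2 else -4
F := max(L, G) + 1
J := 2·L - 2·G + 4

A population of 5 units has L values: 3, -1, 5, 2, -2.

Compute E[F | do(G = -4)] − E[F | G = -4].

2.9

The intervention sets G=-4 in all 5 units regardless of L. Recomputing F per unit gives 4, 0, 6, 3, -1; average 2.4.
Observing G=-4 restricts to units where G's equation naturally yields -4: L ∈ {-1, -2}. In that subpopulation F = 0, -1, mean -0.5.
Difference = 2.4 − (-0.5) = 2.9.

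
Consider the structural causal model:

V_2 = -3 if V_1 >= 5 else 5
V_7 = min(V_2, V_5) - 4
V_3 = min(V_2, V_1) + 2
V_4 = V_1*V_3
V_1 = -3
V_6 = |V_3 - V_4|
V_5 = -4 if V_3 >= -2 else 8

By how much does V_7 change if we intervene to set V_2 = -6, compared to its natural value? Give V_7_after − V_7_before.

Under do(V_2=-6), the mechanism V_2 = -3 if V_1 >= 5 else 5 is discarded; V_2 is fixed at -6.
V_3 = min(V_2, V_1) + 2  [with V_2=-6, V_1=-3]  = -4
V_5 = -4 if V_3 >= -2 else 8  [with V_3=-4]  = 8
V_7 = min(V_2, V_5) - 4  [with V_2=-6, V_5=8]  = -10
Without intervention: V_2 = -3 if V_1 >= 5 else 5  [with V_1=-3]  = 5; V_3 = min(V_2, V_1) + 2  [with V_2=5, V_1=-3]  = -1; V_5 = -4 if V_3 >= -2 else 8  [with V_3=-1]  = -4; V_7 = min(V_2, V_5) - 4  [with V_2=5, V_5=-4]  = -8.
Change = -10 − (-8) = -2.

-2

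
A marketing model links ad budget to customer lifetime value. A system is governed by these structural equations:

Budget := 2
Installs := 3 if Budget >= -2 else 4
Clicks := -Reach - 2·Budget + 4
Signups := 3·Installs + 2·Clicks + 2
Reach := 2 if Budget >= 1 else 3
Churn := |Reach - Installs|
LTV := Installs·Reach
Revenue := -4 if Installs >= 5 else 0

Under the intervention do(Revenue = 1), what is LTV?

do(Revenue=1) replaces the equation Revenue := -4 if Installs >= 5 else 0 with the constant Revenue = 1.
LTV is not downstream of the intervention, so its value is determined by the original equations.
Reach = 2 if Budget >= 1 else 3  [with Budget=2]  = 2
Installs = 3 if Budget >= -2 else 4  [with Budget=2]  = 3
LTV = Installs·Reach  [with Installs=3, Reach=2]  = 6

6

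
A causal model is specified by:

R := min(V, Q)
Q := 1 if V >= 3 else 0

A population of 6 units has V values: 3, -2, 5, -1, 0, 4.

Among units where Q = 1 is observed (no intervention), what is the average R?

1

Conditioning on Q=1 selects the 3 unit(s) with V ∈ {3, 5, 4}. Their R values: 1, 1, 1. Mean = 1.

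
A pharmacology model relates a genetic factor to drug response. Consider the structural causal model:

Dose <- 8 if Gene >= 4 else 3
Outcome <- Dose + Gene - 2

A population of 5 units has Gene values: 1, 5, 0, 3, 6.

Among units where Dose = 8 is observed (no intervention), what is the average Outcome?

Observing Dose=8 restricts to units where Dose's equation naturally yields 8: Gene ∈ {5, 6}. In that subpopulation Outcome = 11, 12, mean 11.5.

11.5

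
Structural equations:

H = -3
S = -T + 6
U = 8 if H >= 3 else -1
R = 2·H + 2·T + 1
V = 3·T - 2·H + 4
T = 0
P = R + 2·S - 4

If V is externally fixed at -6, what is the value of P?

3

Intervening sets V = -6 and removes its equation (V = 3·T - 2·H + 4).
No directed path runs from V to P, so P keeps its natural value.
S = -T + 6  [with T=0]  = 6
R = 2·H + 2·T + 1  [with H=-3, T=0]  = -5
P = R + 2·S - 4  [with R=-5, S=6]  = 3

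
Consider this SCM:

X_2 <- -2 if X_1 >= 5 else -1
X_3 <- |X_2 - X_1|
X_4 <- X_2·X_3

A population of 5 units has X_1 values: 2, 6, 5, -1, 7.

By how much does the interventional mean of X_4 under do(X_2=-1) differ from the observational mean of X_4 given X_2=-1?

-3.3

The intervention sets X_2=-1 in all 5 units regardless of X_1. Recomputing X_4 per unit gives -3, -7, -6, 0, -8; average -4.8.
Conditioning on X_2=-1 selects the 2 unit(s) with X_1 ∈ {2, -1}. Their X_4 values: -3, 0. Mean = -1.5.
Difference = -4.8 − (-1.5) = -3.3.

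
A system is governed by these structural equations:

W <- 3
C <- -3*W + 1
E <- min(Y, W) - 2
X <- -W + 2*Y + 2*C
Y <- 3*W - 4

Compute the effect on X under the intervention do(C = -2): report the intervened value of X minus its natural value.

12

do(C=-2) replaces the equation C <- -3*W + 1 with the constant C = -2.
Y = 3*W - 4  [with W=3]  = 5
X = -W + 2*Y + 2*C  [with W=3, Y=5, C=-2]  = 3
Without intervention: Y = 3*W - 4  [with W=3]  = 5; C = -3*W + 1  [with W=3]  = -8; X = -W + 2*Y + 2*C  [with W=3, Y=5, C=-8]  = -9.
Change = 3 − (-9) = 12.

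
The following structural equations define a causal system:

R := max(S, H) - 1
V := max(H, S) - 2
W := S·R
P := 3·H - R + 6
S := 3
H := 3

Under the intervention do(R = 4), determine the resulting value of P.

11

Under do(R=4), the mechanism R := max(S, H) - 1 is discarded; R is fixed at 4.
P = 3·H - R + 6  [with H=3, R=4]  = 11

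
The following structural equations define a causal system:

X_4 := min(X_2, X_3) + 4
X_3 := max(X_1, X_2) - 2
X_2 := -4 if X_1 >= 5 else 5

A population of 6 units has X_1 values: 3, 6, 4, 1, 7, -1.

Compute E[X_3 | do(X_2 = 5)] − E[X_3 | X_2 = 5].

do(X_2=5) breaks X_2's dependence on X_1. With X_2=5 fixed, X_3 across the units is 3, 4, 3, 3, 5, 3, mean 3.5.
E[X_3|X_2=5] averages over only the 4 units with X_2=5 (X_1 = 3, 4, 1, -1): X_3 = 3, 3, 3, 3, mean 3.
Difference = 3.5 − 3 = 0.5.

0.5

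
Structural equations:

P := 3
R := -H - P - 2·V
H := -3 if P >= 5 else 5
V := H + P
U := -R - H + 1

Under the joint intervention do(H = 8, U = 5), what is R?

-33

The joint intervention fixes H = 8, U = 5, removing each variable's own equation.
V = H + P  [with H=8, P=3]  = 11
R = -H - P - 2·V  [with H=8, P=3, V=11]  = -33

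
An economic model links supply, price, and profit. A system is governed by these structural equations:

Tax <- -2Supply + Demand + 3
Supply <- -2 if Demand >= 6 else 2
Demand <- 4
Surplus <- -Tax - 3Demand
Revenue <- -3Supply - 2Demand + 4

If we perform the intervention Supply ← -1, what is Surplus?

do(Supply=-1) replaces the equation Supply <- -2 if Demand >= 6 else 2 with the constant Supply = -1.
Tax = -2Supply + Demand + 3  [with Supply=-1, Demand=4]  = 9
Surplus = -Tax - 3Demand  [with Tax=9, Demand=4]  = -21

-21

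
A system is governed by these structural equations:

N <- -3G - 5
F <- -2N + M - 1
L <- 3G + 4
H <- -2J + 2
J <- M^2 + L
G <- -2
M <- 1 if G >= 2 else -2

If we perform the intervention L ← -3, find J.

Under do(L=-3), the mechanism L <- 3G + 4 is discarded; L is fixed at -3.
M = 1 if G >= 2 else -2  [with G=-2]  = -2
J = M^2 + L  [with M=-2, L=-3]  = 1

1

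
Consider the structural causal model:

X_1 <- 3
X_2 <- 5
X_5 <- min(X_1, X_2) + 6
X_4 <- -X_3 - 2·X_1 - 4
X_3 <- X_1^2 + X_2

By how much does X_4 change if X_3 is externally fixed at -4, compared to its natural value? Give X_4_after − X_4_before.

The intervention breaks the incoming arrows to X_3: X_3 <- X_1^2 + X_2 no longer applies, and X_3 = -4.
X_4 = -X_3 - 2·X_1 - 4  [with X_3=-4, X_1=3]  = -6
Without intervention: X_3 = X_1^2 + X_2  [with X_1=3, X_2=5]  = 14; X_4 = -X_3 - 2·X_1 - 4  [with X_3=14, X_1=3]  = -24.
Change = -6 − (-24) = 18.

18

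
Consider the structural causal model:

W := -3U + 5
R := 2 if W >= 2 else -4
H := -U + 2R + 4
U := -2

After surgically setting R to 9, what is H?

The intervention breaks the incoming arrows to R: R := 2 if W >= 2 else -4 no longer applies, and R = 9.
H = -U + 2R + 4  [with U=-2, R=9]  = 24

24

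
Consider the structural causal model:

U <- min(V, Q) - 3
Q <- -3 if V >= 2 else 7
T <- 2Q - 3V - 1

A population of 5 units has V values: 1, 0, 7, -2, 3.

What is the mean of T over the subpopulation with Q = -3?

-22

E[T|Q=-3] averages over only the 2 units with Q=-3 (V = 7, 3): T = -28, -16, mean -22.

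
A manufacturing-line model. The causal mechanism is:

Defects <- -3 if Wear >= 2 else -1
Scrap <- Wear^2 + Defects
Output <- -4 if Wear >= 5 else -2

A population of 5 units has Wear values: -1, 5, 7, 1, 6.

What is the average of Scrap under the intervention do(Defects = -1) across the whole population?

Every unit gets Defects=-1 under the intervention. Scrap values become 0, 24, 48, 0, 35; E[Scrap|do(Defects=-1)] = 21.4.

21.4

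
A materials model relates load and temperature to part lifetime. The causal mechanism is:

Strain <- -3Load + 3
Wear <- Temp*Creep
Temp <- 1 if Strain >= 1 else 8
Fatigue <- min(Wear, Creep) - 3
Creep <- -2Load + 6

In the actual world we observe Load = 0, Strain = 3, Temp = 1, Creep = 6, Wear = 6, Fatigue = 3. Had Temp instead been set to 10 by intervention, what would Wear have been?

do(Temp=10) replaces the equation Temp <- 1 if Strain >= 1 else 8 with the constant Temp = 10.
Creep = -2Load + 6  [with Load=0]  = 6
Wear = Temp*Creep  [with Temp=10, Creep=6]  = 60

60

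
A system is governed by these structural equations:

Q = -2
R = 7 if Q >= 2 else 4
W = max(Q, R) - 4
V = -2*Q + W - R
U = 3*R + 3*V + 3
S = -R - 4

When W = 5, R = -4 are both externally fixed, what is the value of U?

30

Setting W = 5, R = -4 by intervention discards those variables' equations.
V = -2*Q + W - R  [with Q=-2, W=5, R=-4]  = 13
U = 3*R + 3*V + 3  [with R=-4, V=13]  = 30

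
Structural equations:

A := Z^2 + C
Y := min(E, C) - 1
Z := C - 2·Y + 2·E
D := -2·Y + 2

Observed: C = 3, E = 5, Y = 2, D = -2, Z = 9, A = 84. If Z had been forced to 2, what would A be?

7

The intervention breaks the incoming arrows to Z: Z := C - 2·Y + 2·E no longer applies, and Z = 2.
A = Z^2 + C  [with Z=2, C=3]  = 7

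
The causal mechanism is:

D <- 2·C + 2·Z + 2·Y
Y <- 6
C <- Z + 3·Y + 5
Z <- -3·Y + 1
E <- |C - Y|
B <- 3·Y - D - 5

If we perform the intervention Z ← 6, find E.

23

do(Z=6) replaces the equation Z <- -3·Y + 1 with the constant Z = 6.
C = Z + 3·Y + 5  [with Z=6, Y=6]  = 29
E = |C - Y|  [with C=29, Y=6]  = 23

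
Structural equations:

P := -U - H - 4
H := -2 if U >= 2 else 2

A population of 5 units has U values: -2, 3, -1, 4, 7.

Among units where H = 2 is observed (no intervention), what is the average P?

E[P|H=2] averages over only the 2 units with H=2 (U = -2, -1): P = -4, -5, mean -4.5.

-4.5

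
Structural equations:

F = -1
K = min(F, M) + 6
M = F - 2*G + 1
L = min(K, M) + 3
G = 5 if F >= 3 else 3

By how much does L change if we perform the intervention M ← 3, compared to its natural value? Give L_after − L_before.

9

do(M=3) replaces the equation M = F - 2*G + 1 with the constant M = 3.
K = min(F, M) + 6  [with F=-1, M=3]  = 5
L = min(K, M) + 3  [with K=5, M=3]  = 6
Without intervention: G = 5 if F >= 3 else 3  [with F=-1]  = 3; M = F - 2*G + 1  [with F=-1, G=3]  = -6; K = min(F, M) + 6  [with F=-1, M=-6]  = 0; L = min(K, M) + 3  [with K=0, M=-6]  = -3.
Change = 6 − (-3) = 9.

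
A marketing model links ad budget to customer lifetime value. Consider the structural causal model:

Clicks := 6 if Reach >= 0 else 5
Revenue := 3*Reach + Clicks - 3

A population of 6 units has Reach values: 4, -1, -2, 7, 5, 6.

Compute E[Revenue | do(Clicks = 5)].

11.5

Under do(Clicks=5), Clicks's equation is replaced by Clicks=5 for every unit. Per-unit Revenue: 14, -1, -4, 23, 17, 20. Mean = 11.5.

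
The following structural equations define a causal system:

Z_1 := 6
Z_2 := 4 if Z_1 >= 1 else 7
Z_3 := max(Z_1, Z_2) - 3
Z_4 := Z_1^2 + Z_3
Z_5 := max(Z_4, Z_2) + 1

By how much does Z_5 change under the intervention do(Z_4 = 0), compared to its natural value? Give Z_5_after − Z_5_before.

-35

Intervening sets Z_4 = 0 and removes its equation (Z_4 := Z_1^2 + Z_3).
Z_2 = 4 if Z_1 >= 1 else 7  [with Z_1=6]  = 4
Z_5 = max(Z_4, Z_2) + 1  [with Z_4=0, Z_2=4]  = 5
Without intervention: Z_2 = 4 if Z_1 >= 1 else 7  [with Z_1=6]  = 4; Z_3 = max(Z_1, Z_2) - 3  [with Z_1=6, Z_2=4]  = 3; Z_4 = Z_1^2 + Z_3  [with Z_1=6, Z_3=3]  = 39; Z_5 = max(Z_4, Z_2) + 1  [with Z_4=39, Z_2=4]  = 40.
Change = 5 − 40 = -35.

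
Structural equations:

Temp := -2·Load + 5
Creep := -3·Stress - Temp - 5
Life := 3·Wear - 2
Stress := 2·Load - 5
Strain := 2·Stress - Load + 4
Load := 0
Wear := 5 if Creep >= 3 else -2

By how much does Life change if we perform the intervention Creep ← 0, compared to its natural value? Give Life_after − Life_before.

Under do(Creep=0), the mechanism Creep := -3·Stress - Temp - 5 is discarded; Creep is fixed at 0.
Wear = 5 if Creep >= 3 else -2  [with Creep=0]  = -2
Life = 3·Wear - 2  [with Wear=-2]  = -8
Without intervention: Stress = 2·Load - 5  [with Load=0]  = -5; Temp = -2·Load + 5  [with Load=0]  = 5; Creep = -3·Stress - Temp - 5  [with Stress=-5, Temp=5]  = 5; Wear = 5 if Creep >= 3 else -2  [with Creep=5]  = 5; Life = 3·Wear - 2  [with Wear=5]  = 13.
Change = -8 − 13 = -21.

-21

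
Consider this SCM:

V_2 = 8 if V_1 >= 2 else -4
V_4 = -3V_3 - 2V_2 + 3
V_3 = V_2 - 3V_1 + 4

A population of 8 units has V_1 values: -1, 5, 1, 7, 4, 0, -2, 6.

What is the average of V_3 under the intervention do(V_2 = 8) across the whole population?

do(V_2=8) breaks V_2's dependence on V_1. With V_2=8 fixed, V_3 across the units is 15, -3, 9, -9, 0, 12, 18, -6, mean 4.5.

4.5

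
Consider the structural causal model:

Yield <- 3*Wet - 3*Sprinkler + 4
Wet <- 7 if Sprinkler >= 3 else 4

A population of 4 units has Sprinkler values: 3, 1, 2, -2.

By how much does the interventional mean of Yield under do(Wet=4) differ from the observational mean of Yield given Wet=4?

The intervention sets Wet=4 in all 4 units regardless of Sprinkler. Recomputing Yield per unit gives 7, 13, 10, 22; average 13.
Conditioning on Wet=4 selects the 3 unit(s) with Sprinkler ∈ {1, 2, -2}. Their Yield values: 13, 10, 22. Mean = 15.
Difference = 13 − 15 = -2.

-2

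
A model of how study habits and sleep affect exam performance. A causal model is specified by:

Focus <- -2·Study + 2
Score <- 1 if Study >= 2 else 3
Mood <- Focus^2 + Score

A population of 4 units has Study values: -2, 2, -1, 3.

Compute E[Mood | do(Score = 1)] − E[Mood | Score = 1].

do(Score=1) breaks Score's dependence on Study. With Score=1 fixed, Mood across the units is 37, 5, 17, 17, mean 19.
Observing Score=1 restricts to units where Score's equation naturally yields 1: Study ∈ {2, 3}. In that subpopulation Mood = 5, 17, mean 11.
Difference = 19 − 11 = 8.

8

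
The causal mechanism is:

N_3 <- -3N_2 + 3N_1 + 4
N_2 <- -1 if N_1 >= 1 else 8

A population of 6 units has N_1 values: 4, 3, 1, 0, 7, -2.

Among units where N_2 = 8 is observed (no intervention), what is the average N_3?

E[N_3|N_2=8] averages over only the 2 units with N_2=8 (N_1 = 0, -2): N_3 = -20, -26, mean -23.

-23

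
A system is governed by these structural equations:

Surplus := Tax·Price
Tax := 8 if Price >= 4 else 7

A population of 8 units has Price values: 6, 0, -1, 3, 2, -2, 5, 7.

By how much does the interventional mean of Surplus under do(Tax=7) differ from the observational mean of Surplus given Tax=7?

14.7

do(Tax=7) breaks Tax's dependence on Price. With Tax=7 fixed, Surplus across the units is 42, 0, -7, 21, 14, -14, 35, 49, mean 17.5.
Conditioning on Tax=7 selects the 5 unit(s) with Price ∈ {0, -1, 3, 2, -2}. Their Surplus values: 0, -7, 21, 14, -14. Mean = 2.8.
Difference = 17.5 − 2.8 = 14.7.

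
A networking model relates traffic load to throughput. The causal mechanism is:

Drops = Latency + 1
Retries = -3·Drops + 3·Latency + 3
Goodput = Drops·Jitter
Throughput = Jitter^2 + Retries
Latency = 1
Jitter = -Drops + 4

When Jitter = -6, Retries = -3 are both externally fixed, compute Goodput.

The joint intervention fixes Jitter = -6, Retries = -3, removing each variable's own equation.
Drops = Latency + 1  [with Latency=1]  = 2
Goodput = Drops·Jitter  [with Drops=2, Jitter=-6]  = -12

-12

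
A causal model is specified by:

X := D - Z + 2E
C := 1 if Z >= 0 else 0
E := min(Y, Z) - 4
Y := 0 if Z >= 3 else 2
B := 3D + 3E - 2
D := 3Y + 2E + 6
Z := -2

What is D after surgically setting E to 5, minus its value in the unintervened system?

The intervention breaks the incoming arrows to E: E := min(Y, Z) - 4 no longer applies, and E = 5.
Y = 0 if Z >= 3 else 2  [with Z=-2]  = 2
D = 3Y + 2E + 6  [with Y=2, E=5]  = 22
Without intervention: Y = 0 if Z >= 3 else 2  [with Z=-2]  = 2; E = min(Y, Z) - 4  [with Y=2, Z=-2]  = -6; D = 3Y + 2E + 6  [with Y=2, E=-6]  = 0.
Change = 22 − 0 = 22.

22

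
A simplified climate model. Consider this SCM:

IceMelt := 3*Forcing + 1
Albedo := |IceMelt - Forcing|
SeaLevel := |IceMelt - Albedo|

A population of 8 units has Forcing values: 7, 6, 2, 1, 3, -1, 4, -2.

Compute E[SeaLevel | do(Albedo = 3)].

8.75

Under do(Albedo=3), Albedo's equation is replaced by Albedo=3 for every unit. Per-unit SeaLevel: 19, 16, 4, 1, 7, 5, 10, 8. Mean = 8.75.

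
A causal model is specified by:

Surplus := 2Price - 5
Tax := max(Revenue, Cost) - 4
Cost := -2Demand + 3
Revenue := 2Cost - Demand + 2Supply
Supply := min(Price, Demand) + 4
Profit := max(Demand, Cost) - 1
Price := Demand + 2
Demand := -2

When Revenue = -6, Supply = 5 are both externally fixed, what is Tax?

The joint intervention fixes Revenue = -6, Supply = 5, removing each variable's own equation.
Cost = -2Demand + 3  [with Demand=-2]  = 7
Tax = max(Revenue, Cost) - 4  [with Revenue=-6, Cost=7]  = 3

3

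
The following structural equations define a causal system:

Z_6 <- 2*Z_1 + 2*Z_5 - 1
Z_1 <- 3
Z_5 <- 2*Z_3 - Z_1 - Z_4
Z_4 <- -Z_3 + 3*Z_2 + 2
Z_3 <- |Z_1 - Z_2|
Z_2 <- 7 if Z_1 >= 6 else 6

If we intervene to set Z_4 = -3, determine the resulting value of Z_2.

6

The intervention breaks the incoming arrows to Z_4: Z_4 <- -Z_3 + 3*Z_2 + 2 no longer applies, and Z_4 = -3.
Since Z_2 is not a descendant of the intervened variable, it is unaffected.
Z_2 = 7 if Z_1 >= 6 else 6  [with Z_1=3]  = 6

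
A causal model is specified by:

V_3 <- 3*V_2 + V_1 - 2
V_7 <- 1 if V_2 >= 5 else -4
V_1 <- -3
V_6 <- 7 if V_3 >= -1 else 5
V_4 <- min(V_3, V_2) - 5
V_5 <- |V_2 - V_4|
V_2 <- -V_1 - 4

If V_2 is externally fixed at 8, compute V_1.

Under do(V_2=8), the mechanism V_2 <- -V_1 - 4 is discarded; V_2 is fixed at 8.
V_1 is not downstream of the intervention, so its value is determined by the original equations.

-3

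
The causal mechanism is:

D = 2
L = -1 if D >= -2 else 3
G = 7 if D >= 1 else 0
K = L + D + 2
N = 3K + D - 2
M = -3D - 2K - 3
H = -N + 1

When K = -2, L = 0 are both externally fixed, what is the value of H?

Under do(K = -2, L = 0), each intervened variable's structural equation is replaced by its fixed value.
N = 3K + D - 2  [with K=-2, D=2]  = -6
H = -N + 1  [with N=-6]  = 7

7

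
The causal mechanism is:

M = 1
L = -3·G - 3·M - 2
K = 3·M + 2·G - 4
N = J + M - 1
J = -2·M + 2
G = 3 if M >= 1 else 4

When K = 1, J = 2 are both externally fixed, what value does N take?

Setting K = 1, J = 2 by intervention discards those variables' equations.
N = J + M - 1  [with J=2, M=1]  = 2

2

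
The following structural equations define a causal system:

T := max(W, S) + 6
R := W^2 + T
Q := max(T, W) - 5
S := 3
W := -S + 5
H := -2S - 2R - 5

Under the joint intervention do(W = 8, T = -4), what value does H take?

Under do(W = 8, T = -4), each intervened variable's structural equation is replaced by its fixed value.
R = W^2 + T  [with W=8, T=-4]  = 60
H = -2S - 2R - 5  [with S=3, R=60]  = -131

-131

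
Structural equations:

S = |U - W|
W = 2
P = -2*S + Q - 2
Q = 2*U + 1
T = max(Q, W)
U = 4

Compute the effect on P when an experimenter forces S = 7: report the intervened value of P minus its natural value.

-10

Intervening sets S = 7 and removes its equation (S = |U - W|).
Q = 2*U + 1  [with U=4]  = 9
P = -2*S + Q - 2  [with S=7, Q=9]  = -7
Without intervention: Q = 2*U + 1  [with U=4]  = 9; S = |U - W|  [with U=4, W=2]  = 2; P = -2*S + Q - 2  [with S=2, Q=9]  = 3.
Change = -7 − 3 = -10.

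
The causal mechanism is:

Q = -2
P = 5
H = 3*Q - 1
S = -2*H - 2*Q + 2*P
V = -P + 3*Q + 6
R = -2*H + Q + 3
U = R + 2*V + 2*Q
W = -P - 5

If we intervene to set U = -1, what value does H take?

Intervening sets U = -1 and removes its equation (U = R + 2*V + 2*Q).
H is not downstream of the intervention, so its value is determined by the original equations.
H = 3*Q - 1  [with Q=-2]  = -7

-7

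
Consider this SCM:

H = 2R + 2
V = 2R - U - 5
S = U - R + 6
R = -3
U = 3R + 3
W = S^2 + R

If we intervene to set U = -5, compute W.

do(U=-5) replaces the equation U = 3R + 3 with the constant U = -5.
S = U - R + 6  [with U=-5, R=-3]  = 4
W = S^2 + R  [with S=4, R=-3]  = 13

13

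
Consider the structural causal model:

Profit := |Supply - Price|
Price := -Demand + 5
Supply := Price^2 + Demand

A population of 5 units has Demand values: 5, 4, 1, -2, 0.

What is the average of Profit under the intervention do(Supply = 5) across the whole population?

2.4

Every unit gets Supply=5 under the intervention. Profit values become 5, 4, 1, 2, 0; E[Profit|do(Supply=5)] = 2.4.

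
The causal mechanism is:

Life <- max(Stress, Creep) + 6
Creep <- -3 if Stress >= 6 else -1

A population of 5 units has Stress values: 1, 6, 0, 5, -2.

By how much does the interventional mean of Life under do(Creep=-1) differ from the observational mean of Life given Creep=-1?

do(Creep=-1) breaks Creep's dependence on Stress. With Creep=-1 fixed, Life across the units is 7, 12, 6, 11, 5, mean 8.2.
Conditioning on Creep=-1 selects the 4 unit(s) with Stress ∈ {1, 0, 5, -2}. Their Life values: 7, 6, 11, 5. Mean = 7.25.
Difference = 8.2 − 7.25 = 0.95.

0.95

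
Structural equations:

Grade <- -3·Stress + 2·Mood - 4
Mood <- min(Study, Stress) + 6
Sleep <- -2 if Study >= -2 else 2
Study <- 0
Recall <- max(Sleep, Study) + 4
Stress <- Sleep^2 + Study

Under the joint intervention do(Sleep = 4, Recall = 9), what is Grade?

-40

Setting Sleep = 4, Recall = 9 by intervention discards those variables' equations.
Stress = Sleep^2 + Study  [with Sleep=4, Study=0]  = 16
Mood = min(Study, Stress) + 6  [with Study=0, Stress=16]  = 6
Grade = -3·Stress + 2·Mood - 4  [with Stress=16, Mood=6]  = -40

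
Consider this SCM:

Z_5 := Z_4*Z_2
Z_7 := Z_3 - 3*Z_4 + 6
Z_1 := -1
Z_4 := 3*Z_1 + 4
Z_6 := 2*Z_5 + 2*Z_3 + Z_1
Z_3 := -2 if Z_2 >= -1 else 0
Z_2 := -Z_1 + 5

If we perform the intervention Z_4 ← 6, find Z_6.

Under do(Z_4=6), the mechanism Z_4 := 3*Z_1 + 4 is discarded; Z_4 is fixed at 6.
Z_2 = -Z_1 + 5  [with Z_1=-1]  = 6
Z_3 = -2 if Z_2 >= -1 else 0  [with Z_2=6]  = -2
Z_5 = Z_4*Z_2  [with Z_4=6, Z_2=6]  = 36
Z_6 = 2*Z_5 + 2*Z_3 + Z_1  [with Z_5=36, Z_3=-2, Z_1=-1]  = 67

67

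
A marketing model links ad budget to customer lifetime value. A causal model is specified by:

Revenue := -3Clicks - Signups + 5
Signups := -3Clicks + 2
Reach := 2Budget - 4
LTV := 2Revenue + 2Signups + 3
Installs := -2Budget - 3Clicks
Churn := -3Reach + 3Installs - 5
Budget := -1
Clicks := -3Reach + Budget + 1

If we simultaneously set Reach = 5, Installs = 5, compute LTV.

Setting Reach = 5, Installs = 5 by intervention discards those variables' equations.
Clicks = -3Reach + Budget + 1  [with Reach=5, Budget=-1]  = -15
Signups = -3Clicks + 2  [with Clicks=-15]  = 47
Revenue = -3Clicks - Signups + 5  [with Clicks=-15, Signups=47]  = 3
LTV = 2Revenue + 2Signups + 3  [with Revenue=3, Signups=47]  = 103

103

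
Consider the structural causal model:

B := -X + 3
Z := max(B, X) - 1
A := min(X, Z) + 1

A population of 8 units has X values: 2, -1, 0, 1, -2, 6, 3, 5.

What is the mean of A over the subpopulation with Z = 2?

Observing Z=2 restricts to units where Z's equation naturally yields 2: X ∈ {0, 3}. In that subpopulation A = 1, 3, mean 2.

2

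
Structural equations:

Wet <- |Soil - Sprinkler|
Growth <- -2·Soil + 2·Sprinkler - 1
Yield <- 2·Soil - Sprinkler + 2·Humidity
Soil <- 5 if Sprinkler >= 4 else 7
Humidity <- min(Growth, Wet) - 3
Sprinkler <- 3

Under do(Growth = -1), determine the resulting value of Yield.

3

Under do(Growth=-1), the mechanism Growth <- -2·Soil + 2·Sprinkler - 1 is discarded; Growth is fixed at -1.
Soil = 5 if Sprinkler >= 4 else 7  [with Sprinkler=3]  = 7
Wet = |Soil - Sprinkler|  [with Soil=7, Sprinkler=3]  = 4
Humidity = min(Growth, Wet) - 3  [with Growth=-1, Wet=4]  = -4
Yield = 2·Soil - Sprinkler + 2·Humidity  [with Soil=7, Sprinkler=3, Humidity=-4]  = 3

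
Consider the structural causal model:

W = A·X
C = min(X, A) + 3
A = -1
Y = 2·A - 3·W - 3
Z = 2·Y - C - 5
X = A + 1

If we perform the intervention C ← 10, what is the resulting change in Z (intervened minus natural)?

Under do(C=10), the mechanism C = min(X, A) + 3 is discarded; C is fixed at 10.
X = A + 1  [with A=-1]  = 0
W = A·X  [with A=-1, X=0]  = 0
Y = 2·A - 3·W - 3  [with A=-1, W=0]  = -5
Z = 2·Y - C - 5  [with Y=-5, C=10]  = -25
Without intervention: X = A + 1  [with A=-1]  = 0; W = A·X  [with A=-1, X=0]  = 0; C = min(X, A) + 3  [with X=0, A=-1]  = 2; Y = 2·A - 3·W - 3  [with A=-1, W=0]  = -5; Z = 2·Y - C - 5  [with Y=-5, C=2]  = -17.
Change = -25 − (-17) = -8.

-8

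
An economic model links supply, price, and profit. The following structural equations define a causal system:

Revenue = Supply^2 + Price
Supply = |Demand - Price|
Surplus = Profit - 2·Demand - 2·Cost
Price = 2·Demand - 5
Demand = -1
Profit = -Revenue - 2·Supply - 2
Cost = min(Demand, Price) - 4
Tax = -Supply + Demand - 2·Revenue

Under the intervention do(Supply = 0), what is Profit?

The intervention breaks the incoming arrows to Supply: Supply = |Demand - Price| no longer applies, and Supply = 0.
Price = 2·Demand - 5  [with Demand=-1]  = -7
Revenue = Supply^2 + Price  [with Supply=0, Price=-7]  = -7
Profit = -Revenue - 2·Supply - 2  [with Revenue=-7, Supply=0]  = 5

5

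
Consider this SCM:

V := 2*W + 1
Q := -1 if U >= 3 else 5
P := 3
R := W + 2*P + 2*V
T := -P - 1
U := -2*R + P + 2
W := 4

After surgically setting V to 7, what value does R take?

The intervention breaks the incoming arrows to V: V := 2*W + 1 no longer applies, and V = 7.
R = W + 2*P + 2*V  [with W=4, P=3, V=7]  = 24

24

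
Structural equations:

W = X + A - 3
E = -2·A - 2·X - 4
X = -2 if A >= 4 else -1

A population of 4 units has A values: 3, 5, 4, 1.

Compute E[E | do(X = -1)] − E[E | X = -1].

-2.5

do(X=-1) breaks X's dependence on A. With X=-1 fixed, E across the units is -8, -12, -10, -4, mean -8.5.
E[E|X=-1] averages over only the 2 units with X=-1 (A = 3, 1): E = -8, -4, mean -6.
Difference = -8.5 − (-6) = -2.5.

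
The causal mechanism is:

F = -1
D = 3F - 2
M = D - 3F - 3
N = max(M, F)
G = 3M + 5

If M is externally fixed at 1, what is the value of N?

The intervention breaks the incoming arrows to M: M = D - 3F - 3 no longer applies, and M = 1.
N = max(M, F)  [with M=1, F=-1]  = 1

1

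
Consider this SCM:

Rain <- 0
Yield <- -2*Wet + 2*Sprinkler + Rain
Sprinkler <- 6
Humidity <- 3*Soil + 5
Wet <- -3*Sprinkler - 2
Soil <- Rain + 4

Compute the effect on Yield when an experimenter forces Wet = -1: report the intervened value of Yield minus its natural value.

-38

Under do(Wet=-1), the mechanism Wet <- -3*Sprinkler - 2 is discarded; Wet is fixed at -1.
Yield = -2*Wet + 2*Sprinkler + Rain  [with Wet=-1, Sprinkler=6, Rain=0]  = 14
Without intervention: Wet = -3*Sprinkler - 2  [with Sprinkler=6]  = -20; Yield = -2*Wet + 2*Sprinkler + Rain  [with Wet=-20, Sprinkler=6, Rain=0]  = 52.
Change = 14 − 52 = -38.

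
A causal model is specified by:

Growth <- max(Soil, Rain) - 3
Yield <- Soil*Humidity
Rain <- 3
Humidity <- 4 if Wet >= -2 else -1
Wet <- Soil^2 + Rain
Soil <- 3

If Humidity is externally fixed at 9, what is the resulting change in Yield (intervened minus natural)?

15

The intervention breaks the incoming arrows to Humidity: Humidity <- 4 if Wet >= -2 else -1 no longer applies, and Humidity = 9.
Yield = Soil*Humidity  [with Soil=3, Humidity=9]  = 27
Without intervention: Wet = Soil^2 + Rain  [with Soil=3, Rain=3]  = 12; Humidity = 4 if Wet >= -2 else -1  [with Wet=12]  = 4; Yield = Soil*Humidity  [with Soil=3, Humidity=4]  = 12.
Change = 27 − 12 = 15.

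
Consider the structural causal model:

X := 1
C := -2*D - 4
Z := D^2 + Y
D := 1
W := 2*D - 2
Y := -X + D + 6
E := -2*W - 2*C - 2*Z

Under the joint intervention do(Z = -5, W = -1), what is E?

24

Under do(Z = -5, W = -1), each intervened variable's structural equation is replaced by its fixed value.
C = -2*D - 4  [with D=1]  = -6
E = -2*W - 2*C - 2*Z  [with W=-1, C=-6, Z=-5]  = 24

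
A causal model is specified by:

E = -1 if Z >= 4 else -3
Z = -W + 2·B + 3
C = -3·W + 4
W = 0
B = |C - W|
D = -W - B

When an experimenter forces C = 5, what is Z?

13

Under do(C=5), the mechanism C = -3·W + 4 is discarded; C is fixed at 5.
B = |C - W|  [with C=5, W=0]  = 5
Z = -W + 2·B + 3  [with W=0, B=5]  = 13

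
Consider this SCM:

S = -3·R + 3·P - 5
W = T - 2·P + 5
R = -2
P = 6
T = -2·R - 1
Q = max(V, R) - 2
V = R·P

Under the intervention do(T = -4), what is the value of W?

-11

The intervention breaks the incoming arrows to T: T = -2·R - 1 no longer applies, and T = -4.
W = T - 2·P + 5  [with T=-4, P=6]  = -11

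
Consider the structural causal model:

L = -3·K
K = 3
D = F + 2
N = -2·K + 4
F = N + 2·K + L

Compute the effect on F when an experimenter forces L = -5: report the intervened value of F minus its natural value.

Under do(L=-5), the mechanism L = -3·K is discarded; L is fixed at -5.
N = -2·K + 4  [with K=3]  = -2
F = N + 2·K + L  [with N=-2, K=3, L=-5]  = -1
Without intervention: L = -3·K  [with K=3]  = -9; N = -2·K + 4  [with K=3]  = -2; F = N + 2·K + L  [with N=-2, K=3, L=-9]  = -5.
Change = -1 − (-5) = 4.

4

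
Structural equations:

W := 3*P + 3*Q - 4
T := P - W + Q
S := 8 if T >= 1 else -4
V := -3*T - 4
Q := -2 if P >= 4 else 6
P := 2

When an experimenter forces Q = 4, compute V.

Under do(Q=4), the mechanism Q := -2 if P >= 4 else 6 is discarded; Q is fixed at 4.
W = 3*P + 3*Q - 4  [with P=2, Q=4]  = 14
T = P - W + Q  [with P=2, W=14, Q=4]  = -8
V = -3*T - 4  [with T=-8]  = 20

20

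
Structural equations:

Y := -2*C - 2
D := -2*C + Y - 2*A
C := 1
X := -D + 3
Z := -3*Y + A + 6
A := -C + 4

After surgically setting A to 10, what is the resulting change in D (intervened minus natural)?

The intervention breaks the incoming arrows to A: A := -C + 4 no longer applies, and A = 10.
Y = -2*C - 2  [with C=1]  = -4
D = -2*C + Y - 2*A  [with C=1, Y=-4, A=10]  = -26
Without intervention: Y = -2*C - 2  [with C=1]  = -4; A = -C + 4  [with C=1]  = 3; D = -2*C + Y - 2*A  [with C=1, Y=-4, A=3]  = -12.
Change = -26 − (-12) = -14.

-14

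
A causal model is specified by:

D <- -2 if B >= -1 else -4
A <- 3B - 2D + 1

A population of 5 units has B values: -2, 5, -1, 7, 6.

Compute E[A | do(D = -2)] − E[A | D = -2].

Under do(D=-2), D's equation is replaced by D=-2 for every unit. Per-unit A: -1, 20, 2, 26, 23. Mean = 14.
Conditioning on D=-2 selects the 4 unit(s) with B ∈ {5, -1, 7, 6}. Their A values: 20, 2, 26, 23. Mean = 17.75.
Difference = 14 − 17.75 = -3.75.

-3.75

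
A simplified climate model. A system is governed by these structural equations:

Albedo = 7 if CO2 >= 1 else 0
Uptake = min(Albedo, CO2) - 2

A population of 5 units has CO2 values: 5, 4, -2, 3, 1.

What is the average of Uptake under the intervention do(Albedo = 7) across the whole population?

do(Albedo=7) breaks Albedo's dependence on CO2. With Albedo=7 fixed, Uptake across the units is 3, 2, -4, 1, -1, mean 0.2.

0.2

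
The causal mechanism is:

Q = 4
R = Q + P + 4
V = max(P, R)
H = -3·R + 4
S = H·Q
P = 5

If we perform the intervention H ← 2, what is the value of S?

8

Under do(H=2), the mechanism H = -3·R + 4 is discarded; H is fixed at 2.
S = H·Q  [with H=2, Q=4]  = 8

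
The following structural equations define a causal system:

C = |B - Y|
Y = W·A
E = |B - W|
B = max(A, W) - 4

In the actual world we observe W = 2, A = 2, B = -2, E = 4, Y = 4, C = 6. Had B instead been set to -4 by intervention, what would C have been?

8

The intervention breaks the incoming arrows to B: B = max(A, W) - 4 no longer applies, and B = -4.
Y = W·A  [with W=2, A=2]  = 4
C = |B - Y|  [with B=-4, Y=4]  = 8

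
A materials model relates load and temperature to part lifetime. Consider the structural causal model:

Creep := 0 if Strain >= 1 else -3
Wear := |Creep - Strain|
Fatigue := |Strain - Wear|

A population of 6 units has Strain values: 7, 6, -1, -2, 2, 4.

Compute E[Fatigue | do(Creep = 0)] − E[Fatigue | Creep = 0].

1

Under do(Creep=0), Creep's equation is replaced by Creep=0 for every unit. Per-unit Fatigue: 0, 0, 2, 4, 0, 0. Mean = 1.
Conditioning on Creep=0 selects the 4 unit(s) with Strain ∈ {7, 6, 2, 4}. Their Fatigue values: 0, 0, 0, 0. Mean = 0.
Difference = 1 − 0 = 1.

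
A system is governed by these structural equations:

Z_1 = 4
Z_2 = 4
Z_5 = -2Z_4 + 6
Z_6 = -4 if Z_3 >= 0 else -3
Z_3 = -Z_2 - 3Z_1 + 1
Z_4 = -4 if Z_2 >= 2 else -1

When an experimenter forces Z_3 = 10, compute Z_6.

-4

The intervention breaks the incoming arrows to Z_3: Z_3 = -Z_2 - 3Z_1 + 1 no longer applies, and Z_3 = 10.
Z_6 = -4 if Z_3 >= 0 else -3  [with Z_3=10]  = -4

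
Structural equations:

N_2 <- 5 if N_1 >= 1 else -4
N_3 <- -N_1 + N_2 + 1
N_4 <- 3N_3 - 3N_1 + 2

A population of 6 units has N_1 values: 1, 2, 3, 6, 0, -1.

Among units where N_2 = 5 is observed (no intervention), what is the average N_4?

2

Conditioning on N_2=5 selects the 4 unit(s) with N_1 ∈ {1, 2, 3, 6}. Their N_4 values: 14, 8, 2, -16. Mean = 2.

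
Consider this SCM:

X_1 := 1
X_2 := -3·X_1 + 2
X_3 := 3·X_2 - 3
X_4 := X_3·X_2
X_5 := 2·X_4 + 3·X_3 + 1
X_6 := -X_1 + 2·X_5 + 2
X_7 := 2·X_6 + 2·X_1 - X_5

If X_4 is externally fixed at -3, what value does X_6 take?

Under do(X_4=-3), the mechanism X_4 := X_3·X_2 is discarded; X_4 is fixed at -3.
X_2 = -3·X_1 + 2  [with X_1=1]  = -1
X_3 = 3·X_2 - 3  [with X_2=-1]  = -6
X_5 = 2·X_4 + 3·X_3 + 1  [with X_4=-3, X_3=-6]  = -23
X_6 = -X_1 + 2·X_5 + 2  [with X_1=1, X_5=-23]  = -45

-45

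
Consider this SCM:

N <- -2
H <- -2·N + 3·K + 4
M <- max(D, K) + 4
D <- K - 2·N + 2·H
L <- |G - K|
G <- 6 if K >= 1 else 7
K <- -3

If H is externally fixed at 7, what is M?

19

The intervention breaks the incoming arrows to H: H <- -2·N + 3·K + 4 no longer applies, and H = 7.
D = K - 2·N + 2·H  [with K=-3, N=-2, H=7]  = 15
M = max(D, K) + 4  [with D=15, K=-3]  = 19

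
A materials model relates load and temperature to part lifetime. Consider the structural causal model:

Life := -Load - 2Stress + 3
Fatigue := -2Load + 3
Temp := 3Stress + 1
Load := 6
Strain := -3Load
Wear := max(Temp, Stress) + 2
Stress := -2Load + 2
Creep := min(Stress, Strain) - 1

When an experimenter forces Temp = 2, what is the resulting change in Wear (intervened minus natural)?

Under do(Temp=2), the mechanism Temp := 3Stress + 1 is discarded; Temp is fixed at 2.
Stress = -2Load + 2  [with Load=6]  = -10
Wear = max(Temp, Stress) + 2  [with Temp=2, Stress=-10]  = 4
Without intervention: Stress = -2Load + 2  [with Load=6]  = -10; Temp = 3Stress + 1  [with Stress=-10]  = -29; Wear = max(Temp, Stress) + 2  [with Temp=-29, Stress=-10]  = -8.
Change = 4 − (-8) = 12.

12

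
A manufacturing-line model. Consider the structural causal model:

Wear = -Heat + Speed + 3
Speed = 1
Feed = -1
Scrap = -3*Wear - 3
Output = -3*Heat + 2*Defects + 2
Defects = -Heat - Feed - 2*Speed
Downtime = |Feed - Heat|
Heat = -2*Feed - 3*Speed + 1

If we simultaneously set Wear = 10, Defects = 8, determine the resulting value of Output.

18

Under do(Wear = 10, Defects = 8), each intervened variable's structural equation is replaced by its fixed value.
Heat = -2*Feed - 3*Speed + 1  [with Feed=-1, Speed=1]  = 0
Output = -3*Heat + 2*Defects + 2  [with Heat=0, Defects=8]  = 18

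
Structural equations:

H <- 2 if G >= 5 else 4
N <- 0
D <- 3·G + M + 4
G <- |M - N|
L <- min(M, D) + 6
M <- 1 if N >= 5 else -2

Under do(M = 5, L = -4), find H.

2

The joint intervention fixes M = 5, L = -4, removing each variable's own equation.
G = |M - N|  [with M=5, N=0]  = 5
H = 2 if G >= 5 else 4  [with G=5]  = 2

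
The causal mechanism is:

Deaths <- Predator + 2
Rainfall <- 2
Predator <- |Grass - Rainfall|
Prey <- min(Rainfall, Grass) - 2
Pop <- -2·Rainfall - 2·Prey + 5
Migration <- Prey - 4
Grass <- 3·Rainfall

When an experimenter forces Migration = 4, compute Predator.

do(Migration=4) replaces the equation Migration <- Prey - 4 with the constant Migration = 4.
No directed path runs from Migration to Predator, so Predator keeps its natural value.
Grass = 3·Rainfall  [with Rainfall=2]  = 6
Predator = |Grass - Rainfall|  [with Grass=6, Rainfall=2]  = 4

4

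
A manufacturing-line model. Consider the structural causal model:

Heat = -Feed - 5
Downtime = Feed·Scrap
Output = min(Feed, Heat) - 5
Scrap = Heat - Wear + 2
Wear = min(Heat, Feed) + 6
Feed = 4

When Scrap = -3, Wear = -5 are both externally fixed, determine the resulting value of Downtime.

-12

The joint intervention fixes Scrap = -3, Wear = -5, removing each variable's own equation.
Downtime = Feed·Scrap  [with Feed=4, Scrap=-3]  = -12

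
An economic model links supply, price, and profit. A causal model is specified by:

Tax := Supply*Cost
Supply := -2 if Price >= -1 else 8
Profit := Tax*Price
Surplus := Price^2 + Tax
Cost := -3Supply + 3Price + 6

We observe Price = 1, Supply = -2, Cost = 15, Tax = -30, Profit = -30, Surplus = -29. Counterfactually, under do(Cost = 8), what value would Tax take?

The intervention breaks the incoming arrows to Cost: Cost := -3Supply + 3Price + 6 no longer applies, and Cost = 8.
Supply = -2 if Price >= -1 else 8  [with Price=1]  = -2
Tax = Supply*Cost  [with Supply=-2, Cost=8]  = -16

-16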